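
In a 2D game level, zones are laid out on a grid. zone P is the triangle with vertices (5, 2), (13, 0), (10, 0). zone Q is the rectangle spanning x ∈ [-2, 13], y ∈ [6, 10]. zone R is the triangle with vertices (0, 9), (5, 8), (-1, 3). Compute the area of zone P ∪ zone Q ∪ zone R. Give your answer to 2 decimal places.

By inclusion–exclusion:
Individual areas: |zone P| = 3, |zone Q| = 60, |zone R| = 15.5.
|zone P∩zone Q| = 0.
|zone P∩zone R| = 0.
|zone Q∩zone R| = 10.85.
|zone P∩zone Q∩zone R| = 0.
|zone P ∪ zone Q ∪ zone R| = 78.5 − 10.85 + 0 = 67.65.

67.65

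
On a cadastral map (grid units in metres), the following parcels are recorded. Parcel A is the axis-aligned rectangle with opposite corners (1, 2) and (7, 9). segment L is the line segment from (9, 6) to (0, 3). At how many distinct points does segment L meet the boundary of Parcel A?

The segment meets the boundary at (1,3.333), (7,5.333).

2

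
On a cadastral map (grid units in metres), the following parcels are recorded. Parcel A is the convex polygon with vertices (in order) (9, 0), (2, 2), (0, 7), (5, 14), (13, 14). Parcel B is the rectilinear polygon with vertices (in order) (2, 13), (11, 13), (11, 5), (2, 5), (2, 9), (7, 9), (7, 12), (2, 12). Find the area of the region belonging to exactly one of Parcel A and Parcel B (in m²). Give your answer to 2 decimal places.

|Parcel A| = 120.5, |Parcel B| = 57, |Parcel A∩Parcel B| = 54.5.
|Parcel A △ Parcel B| = |Parcel A| + |Parcel B| − 2·|Parcel A∩Parcel B| = 120.5 + 57 − 109 = 68.50.

68.50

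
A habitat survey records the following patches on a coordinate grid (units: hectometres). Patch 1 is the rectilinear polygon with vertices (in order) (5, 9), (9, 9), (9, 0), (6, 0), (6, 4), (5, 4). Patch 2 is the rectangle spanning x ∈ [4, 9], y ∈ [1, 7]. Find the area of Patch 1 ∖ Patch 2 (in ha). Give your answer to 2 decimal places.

11.00

|Patch 1| = 32, |Patch 1∩Patch 2| = 21.
|Patch 1 ∖ Patch 2| = |Patch 1| − |Patch 1∩Patch 2| = 32 − 21 = 11.00.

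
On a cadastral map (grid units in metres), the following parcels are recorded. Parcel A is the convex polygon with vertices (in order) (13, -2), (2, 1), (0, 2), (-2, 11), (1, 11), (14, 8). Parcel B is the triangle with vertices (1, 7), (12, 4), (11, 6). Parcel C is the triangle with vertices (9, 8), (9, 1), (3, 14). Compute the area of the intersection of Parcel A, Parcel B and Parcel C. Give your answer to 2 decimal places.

2.69

The intersection is the polygon with vertices (6.984,5.368), (6.484,6.452), (9,6.2), (9,4.818).
By the shoelace formula its area is 2.69.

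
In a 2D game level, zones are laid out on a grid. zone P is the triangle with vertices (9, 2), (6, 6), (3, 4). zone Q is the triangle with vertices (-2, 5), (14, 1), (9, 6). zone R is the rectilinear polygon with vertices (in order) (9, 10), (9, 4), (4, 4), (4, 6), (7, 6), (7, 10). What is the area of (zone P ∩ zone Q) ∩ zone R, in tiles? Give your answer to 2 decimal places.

The region (zone P ∩ zone Q) ∩ zone R is the polygon with vertices (5.526,5.684), (6.191,5.745), (7.5,4), (4,4), (4,4.667).
By the shoelace formula its area is 4.08.

4.08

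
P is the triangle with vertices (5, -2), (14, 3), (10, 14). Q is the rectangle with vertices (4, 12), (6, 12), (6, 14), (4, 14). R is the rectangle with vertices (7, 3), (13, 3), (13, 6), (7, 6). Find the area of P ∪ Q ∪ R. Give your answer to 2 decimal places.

By inclusion–exclusion:
Individual areas: |P| = 59.5, |Q| = 4, |R| = 18.
|P∩Q| = 0.
|P∩R| = 17.5886.
|Q∩R| = 0 (no overlap).
|P∩Q∩R| = 0.
|P ∪ Q ∪ R| = 81.5 − 17.5886 + 0 = 63.91.

63.91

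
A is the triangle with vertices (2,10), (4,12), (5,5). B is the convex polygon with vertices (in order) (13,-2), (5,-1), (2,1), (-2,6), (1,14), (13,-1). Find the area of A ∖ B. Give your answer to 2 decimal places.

0.95

|A| = 8, |A∩B| = 7.0531.
|A ∖ B| = |A| − |A∩B| = 8 − 7.0531 = 0.95.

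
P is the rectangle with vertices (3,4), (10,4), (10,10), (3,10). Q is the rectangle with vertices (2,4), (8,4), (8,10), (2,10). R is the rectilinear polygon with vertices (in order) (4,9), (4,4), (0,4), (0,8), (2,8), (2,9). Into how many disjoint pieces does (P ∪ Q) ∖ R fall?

1

(P ∪ Q) ∖ R is a single connected region.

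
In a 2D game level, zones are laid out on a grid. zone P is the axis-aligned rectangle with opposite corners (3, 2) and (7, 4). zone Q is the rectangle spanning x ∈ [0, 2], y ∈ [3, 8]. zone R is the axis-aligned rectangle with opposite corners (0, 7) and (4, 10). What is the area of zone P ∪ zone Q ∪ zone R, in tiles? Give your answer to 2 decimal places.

28.00

By inclusion–exclusion:
Individual areas: |zone P| = 8, |zone Q| = 10, |zone R| = 12.
|zone P∩zone Q| = 0 (no overlap).
|zone P∩zone R| = 0 (no overlap).
|zone Q∩zone R|: x∈[0,2], y∈[7,8] → 2·1 = 2.
|zone P∩zone Q∩zone R| = 0.
|zone P ∪ zone Q ∪ zone R| = 30 − 2 + 0 = 28.00.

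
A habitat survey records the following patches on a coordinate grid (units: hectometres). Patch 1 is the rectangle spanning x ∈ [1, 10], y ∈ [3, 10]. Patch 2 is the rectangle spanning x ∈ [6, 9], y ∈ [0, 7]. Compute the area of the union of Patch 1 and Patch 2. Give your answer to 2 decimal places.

By inclusion–exclusion:
Individual areas: |Patch 1| = 63, |Patch 2| = 21.
|Patch 1∩Patch 2|: x∈[6,9], y∈[3,7] → 3·4 = 12.
|Patch 1 ∪ Patch 2| = 84 − 12 = 72.00.

72.00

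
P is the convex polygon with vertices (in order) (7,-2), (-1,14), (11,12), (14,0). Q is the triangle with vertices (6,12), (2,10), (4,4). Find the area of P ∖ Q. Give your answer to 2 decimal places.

|P| = 133, |P∩Q| = 14.
|P ∖ Q| = |P| − |P∩Q| = 133 − 14 = 119.00.

119.00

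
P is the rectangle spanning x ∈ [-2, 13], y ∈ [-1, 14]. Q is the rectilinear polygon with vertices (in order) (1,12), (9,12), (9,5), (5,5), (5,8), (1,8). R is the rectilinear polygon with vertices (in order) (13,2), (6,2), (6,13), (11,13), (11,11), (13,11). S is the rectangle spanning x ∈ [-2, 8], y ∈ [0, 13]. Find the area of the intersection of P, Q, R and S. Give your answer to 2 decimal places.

The intersection is the polygon with vertices (6,5), (6,12), (8,12), (8,5).
By the shoelace formula its area is 14.00.

14.00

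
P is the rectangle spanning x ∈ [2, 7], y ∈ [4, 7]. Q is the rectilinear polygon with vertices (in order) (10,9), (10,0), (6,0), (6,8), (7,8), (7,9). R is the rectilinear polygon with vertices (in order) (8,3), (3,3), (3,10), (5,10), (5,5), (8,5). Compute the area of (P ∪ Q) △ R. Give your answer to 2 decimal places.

|P ∪ Q| = 47.
|(P ∪ Q) ∩ R| = 11.
|(P ∪ Q) △ R| = 47 + 20 − 22 = 45.00.

45.00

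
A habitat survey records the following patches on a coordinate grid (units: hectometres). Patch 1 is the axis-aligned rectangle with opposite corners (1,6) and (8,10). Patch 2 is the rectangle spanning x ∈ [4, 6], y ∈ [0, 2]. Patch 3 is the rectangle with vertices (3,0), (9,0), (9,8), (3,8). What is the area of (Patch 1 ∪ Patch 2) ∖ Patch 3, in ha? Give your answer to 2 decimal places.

|Patch 1 ∪ Patch 2| = 32.
|(Patch 1 ∪ Patch 2) ∩ Patch 3| = 14.
|(Patch 1 ∪ Patch 2) ∖ Patch 3| = 32 − 14 = 18.00.

18.00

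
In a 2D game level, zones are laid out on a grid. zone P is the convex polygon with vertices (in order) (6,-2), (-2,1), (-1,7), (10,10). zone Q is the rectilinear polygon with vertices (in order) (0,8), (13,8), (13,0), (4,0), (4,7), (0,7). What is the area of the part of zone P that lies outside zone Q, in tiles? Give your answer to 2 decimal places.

|zone P| = 85.5, |zone P∩zone Q| = 35.0303.
|zone P ∖ zone Q| = |zone P| − |zone P∩zone Q| = 85.5 − 35.0303 = 50.47.

50.47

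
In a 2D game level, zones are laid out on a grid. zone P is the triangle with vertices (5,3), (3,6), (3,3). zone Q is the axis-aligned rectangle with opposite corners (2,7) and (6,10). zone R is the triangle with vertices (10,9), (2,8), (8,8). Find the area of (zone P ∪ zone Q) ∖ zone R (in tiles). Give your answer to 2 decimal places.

|zone P ∪ zone Q| = 15.
|(zone P ∪ zone Q) ∩ zone R| = 1.
|(zone P ∪ zone Q) ∖ zone R| = 15 − 1 = 14.00.

14.00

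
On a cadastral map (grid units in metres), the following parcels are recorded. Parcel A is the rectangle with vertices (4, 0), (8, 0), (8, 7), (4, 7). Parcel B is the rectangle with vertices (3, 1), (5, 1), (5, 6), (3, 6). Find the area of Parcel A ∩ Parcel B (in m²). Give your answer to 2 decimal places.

|Parcel A∩Parcel B|: x∈[4,5], y∈[1,6] → 1·5 = 5.

5.00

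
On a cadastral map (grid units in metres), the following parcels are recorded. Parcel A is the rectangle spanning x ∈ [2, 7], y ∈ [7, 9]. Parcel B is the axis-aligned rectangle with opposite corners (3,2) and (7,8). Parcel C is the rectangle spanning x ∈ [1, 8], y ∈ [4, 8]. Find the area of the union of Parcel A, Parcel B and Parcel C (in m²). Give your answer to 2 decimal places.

By inclusion–exclusion:
Individual areas: |Parcel A| = 10, |Parcel B| = 24, |Parcel C| = 28.
|Parcel A∩Parcel B|: x∈[3,7], y∈[7,8] → 4·1 = 4.
|Parcel A∩Parcel C|: x∈[2,7], y∈[7,8] → 5·1 = 5.
|Parcel B∩Parcel C|: x∈[3,7], y∈[4,8] → 4·4 = 16.
|Parcel A∩Parcel B∩Parcel C| = 4.
|Parcel A ∪ Parcel B ∪ Parcel C| = 62 − 25 + 4 = 41.00.

41.00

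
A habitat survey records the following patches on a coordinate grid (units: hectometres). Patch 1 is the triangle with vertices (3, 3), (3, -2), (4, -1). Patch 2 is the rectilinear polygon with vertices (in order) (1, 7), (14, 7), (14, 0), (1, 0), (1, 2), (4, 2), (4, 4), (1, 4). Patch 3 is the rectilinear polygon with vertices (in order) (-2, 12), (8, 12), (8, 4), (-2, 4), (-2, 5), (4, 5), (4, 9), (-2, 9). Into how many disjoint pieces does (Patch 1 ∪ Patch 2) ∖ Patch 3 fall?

(Patch 1 ∪ Patch 2) ∖ Patch 3 splits into 2 disjoint pieces (area 65.5, area 6).

2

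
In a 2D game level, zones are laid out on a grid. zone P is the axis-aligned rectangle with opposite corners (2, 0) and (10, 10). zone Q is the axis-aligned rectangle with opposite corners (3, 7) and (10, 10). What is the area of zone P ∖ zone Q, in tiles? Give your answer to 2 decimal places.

59.00

|zone P∩zone Q|: x∈[3,10], y∈[7,10] → 7·3 = 21.
|zone P| = 80.
|zone P ∖ zone Q| = |zone P| − |zone P∩zone Q| = 80 − 21 = 59.00.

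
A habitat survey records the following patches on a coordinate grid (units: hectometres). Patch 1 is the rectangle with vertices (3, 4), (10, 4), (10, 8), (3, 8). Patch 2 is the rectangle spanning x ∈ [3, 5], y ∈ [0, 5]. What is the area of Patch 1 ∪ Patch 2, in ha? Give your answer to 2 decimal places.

By inclusion–exclusion:
Individual areas: |Patch 1| = 28, |Patch 2| = 10.
|Patch 1∩Patch 2|: x∈[3,5], y∈[4,5] → 2·1 = 2.
|Patch 1 ∪ Patch 2| = 38 − 2 = 36.00.

36.00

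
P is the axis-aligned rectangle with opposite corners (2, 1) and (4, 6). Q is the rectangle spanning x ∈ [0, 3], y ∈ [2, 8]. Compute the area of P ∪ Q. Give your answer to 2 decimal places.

By inclusion–exclusion:
Individual areas: |P| = 10, |Q| = 18.
|P∩Q|: x∈[2,3], y∈[2,6] → 1·4 = 4.
|P ∪ Q| = 28 − 4 = 24.00.

24.00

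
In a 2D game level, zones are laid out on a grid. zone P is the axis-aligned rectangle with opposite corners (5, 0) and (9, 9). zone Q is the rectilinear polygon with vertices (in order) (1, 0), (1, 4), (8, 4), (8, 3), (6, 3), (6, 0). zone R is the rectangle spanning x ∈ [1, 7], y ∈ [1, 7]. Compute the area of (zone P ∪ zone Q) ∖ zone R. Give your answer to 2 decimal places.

28.00

|zone P ∪ zone Q| = 52.
|(zone P ∪ zone Q) ∩ zone R| = 24.
|(zone P ∪ zone Q) ∖ zone R| = 52 − 24 = 28.00.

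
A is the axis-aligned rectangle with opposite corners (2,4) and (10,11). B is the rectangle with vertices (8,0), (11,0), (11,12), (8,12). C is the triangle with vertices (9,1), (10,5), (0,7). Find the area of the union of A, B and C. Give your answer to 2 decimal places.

83.02

By inclusion–exclusion:
Individual areas: |A| = 56, |B| = 36, |C| = 21.
|A∩B|: x∈[8,10], y∈[4,11] → 2·7 = 14.
|A∩C| = 12.1917.
|B∩C| = 6.0667.
|A∩B∩C| = 2.275.
|A ∪ B ∪ C| = 113 − 32.2583 + 2.275 = 83.02.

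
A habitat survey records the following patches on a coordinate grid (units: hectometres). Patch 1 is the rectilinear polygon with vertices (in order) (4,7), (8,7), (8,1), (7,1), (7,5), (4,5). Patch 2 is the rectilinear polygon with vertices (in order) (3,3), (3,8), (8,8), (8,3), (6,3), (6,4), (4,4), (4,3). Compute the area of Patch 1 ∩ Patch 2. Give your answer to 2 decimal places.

10.00

The intersection is the polygon with vertices (8,7), (8,3), (7,3), (7,5), (4,5), (4,7).
By the shoelace formula its area is 10.00.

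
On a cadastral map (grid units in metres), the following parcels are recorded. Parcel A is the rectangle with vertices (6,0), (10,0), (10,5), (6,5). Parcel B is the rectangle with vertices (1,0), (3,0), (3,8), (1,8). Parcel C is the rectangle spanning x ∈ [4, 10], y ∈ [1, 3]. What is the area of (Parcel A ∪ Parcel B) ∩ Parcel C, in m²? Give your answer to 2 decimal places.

8.00

The region (Parcel A ∪ Parcel B) ∩ Parcel C is the polygon with vertices (10,1), (6,1), (6,3), (10,3).
By the shoelace formula its area is 8.00.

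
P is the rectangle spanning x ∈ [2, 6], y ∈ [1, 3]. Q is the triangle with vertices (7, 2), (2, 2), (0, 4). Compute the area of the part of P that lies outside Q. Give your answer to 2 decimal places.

|P| = 8, |P∩Q| = 3.1071.
|P ∖ Q| = |P| − |P∩Q| = 8 − 3.1071 = 4.89.

4.89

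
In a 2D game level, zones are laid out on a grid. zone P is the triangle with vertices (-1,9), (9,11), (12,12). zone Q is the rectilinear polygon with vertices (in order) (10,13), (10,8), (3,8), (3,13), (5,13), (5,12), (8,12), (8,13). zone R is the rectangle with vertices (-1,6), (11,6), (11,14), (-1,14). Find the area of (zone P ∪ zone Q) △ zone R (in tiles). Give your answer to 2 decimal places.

|zone P ∪ zone Q| = 32.4513.
|(zone P ∪ zone Q) ∩ zone R| = 32.4.
|(zone P ∪ zone Q) △ zone R| = 32.4513 + 96 − 64.8 = 63.65.

63.65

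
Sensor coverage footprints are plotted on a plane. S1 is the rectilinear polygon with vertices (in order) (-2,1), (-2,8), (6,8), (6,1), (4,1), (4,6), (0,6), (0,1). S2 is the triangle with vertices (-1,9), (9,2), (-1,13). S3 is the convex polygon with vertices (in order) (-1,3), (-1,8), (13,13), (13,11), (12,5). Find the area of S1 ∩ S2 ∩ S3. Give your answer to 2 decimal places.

7.37

The intersection is the polygon with vertices (6,5.3), (6,4.1), (4,5.5), (4,6), (3.286,6), (0.429,8), (3.546,8).
By the shoelace formula its area is 7.37.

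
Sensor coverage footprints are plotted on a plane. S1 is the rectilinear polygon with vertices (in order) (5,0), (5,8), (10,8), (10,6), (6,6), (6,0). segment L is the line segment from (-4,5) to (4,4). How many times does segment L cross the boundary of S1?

0

The segment lies entirely outside S1 and never meets its boundary.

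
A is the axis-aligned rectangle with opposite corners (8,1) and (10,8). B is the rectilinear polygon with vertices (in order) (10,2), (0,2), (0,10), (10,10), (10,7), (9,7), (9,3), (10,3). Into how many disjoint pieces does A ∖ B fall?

2

A ∖ B splits into 2 disjoint pieces (area 2, area 4).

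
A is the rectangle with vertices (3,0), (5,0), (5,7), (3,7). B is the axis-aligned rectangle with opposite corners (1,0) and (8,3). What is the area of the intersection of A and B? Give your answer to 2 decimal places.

|A∩B|: x∈[3,5], y∈[0,3] → 2·3 = 6.

6.00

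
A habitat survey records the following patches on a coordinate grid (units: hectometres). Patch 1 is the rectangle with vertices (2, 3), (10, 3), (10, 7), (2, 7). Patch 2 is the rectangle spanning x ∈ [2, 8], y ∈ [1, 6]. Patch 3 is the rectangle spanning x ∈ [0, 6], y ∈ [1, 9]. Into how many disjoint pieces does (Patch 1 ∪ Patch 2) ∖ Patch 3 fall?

(Patch 1 ∪ Patch 2) ∖ Patch 3 is a single connected region.

1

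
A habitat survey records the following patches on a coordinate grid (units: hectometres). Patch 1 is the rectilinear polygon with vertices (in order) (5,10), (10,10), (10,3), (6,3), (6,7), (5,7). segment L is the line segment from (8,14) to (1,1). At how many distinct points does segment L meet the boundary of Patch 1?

2

The segment meets the boundary at (5,8.429), (5.846,10).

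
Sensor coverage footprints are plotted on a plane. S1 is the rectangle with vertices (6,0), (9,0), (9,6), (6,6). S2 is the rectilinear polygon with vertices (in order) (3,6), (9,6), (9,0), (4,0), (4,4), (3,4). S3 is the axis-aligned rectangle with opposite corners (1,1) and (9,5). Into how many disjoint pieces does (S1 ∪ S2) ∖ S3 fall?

2

(S1 ∪ S2) ∖ S3 splits into 2 disjoint pieces (area 5, area 6).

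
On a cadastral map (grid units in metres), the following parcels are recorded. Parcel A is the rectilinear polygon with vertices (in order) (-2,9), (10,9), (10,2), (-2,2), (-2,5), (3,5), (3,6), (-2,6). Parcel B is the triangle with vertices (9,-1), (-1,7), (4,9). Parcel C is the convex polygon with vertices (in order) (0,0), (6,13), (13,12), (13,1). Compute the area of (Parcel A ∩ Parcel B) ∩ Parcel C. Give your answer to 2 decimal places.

The region (Parcel A ∩ Parcel B) ∩ Parcel C is the polygon with vertices (2.09,4.528), (2.308,5), (3,5), (3,6), (2.769,6), (4.08,8.84), (7.5,2), (5.25,2).
By the shoelace formula its area is 16.56.

16.56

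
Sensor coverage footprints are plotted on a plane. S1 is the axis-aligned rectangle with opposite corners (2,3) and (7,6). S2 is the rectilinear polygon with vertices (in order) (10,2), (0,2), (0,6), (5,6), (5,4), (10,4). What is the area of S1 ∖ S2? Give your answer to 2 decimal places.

|S1| = 15, |S1∩S2| = 11.
|S1 ∖ S2| = |S1| − |S1∩S2| = 15 − 11 = 4.00.

4.00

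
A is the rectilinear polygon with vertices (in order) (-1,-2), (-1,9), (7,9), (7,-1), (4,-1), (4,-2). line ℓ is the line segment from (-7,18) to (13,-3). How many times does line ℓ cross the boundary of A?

2

The segment meets the boundary at (7,3.3), (1.571,9).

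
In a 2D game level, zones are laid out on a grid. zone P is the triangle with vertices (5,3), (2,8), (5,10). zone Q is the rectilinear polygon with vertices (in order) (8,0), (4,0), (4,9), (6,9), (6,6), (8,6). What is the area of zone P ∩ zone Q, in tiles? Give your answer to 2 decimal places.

5.17

The intersection is the polygon with vertices (4,4.667), (4,9), (5,9), (5,3).
By the shoelace formula its area is 5.17.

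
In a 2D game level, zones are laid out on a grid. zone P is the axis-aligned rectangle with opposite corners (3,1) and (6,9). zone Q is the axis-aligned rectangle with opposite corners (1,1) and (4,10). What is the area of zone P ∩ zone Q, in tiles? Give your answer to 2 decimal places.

8.00

|zone P∩zone Q|: x∈[3,4], y∈[1,9] → 1·8 = 8.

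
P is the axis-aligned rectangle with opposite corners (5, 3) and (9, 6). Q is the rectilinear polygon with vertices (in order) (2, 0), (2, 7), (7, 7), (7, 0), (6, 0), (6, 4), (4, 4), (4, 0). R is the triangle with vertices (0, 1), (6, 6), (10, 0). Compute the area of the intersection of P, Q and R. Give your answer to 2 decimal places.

The intersection is the polygon with vertices (7,3), (6,3), (6,4), (5,4), (5,5.167), (6,6), (7,4.5).
By the shoelace formula its area is 3.83.

3.83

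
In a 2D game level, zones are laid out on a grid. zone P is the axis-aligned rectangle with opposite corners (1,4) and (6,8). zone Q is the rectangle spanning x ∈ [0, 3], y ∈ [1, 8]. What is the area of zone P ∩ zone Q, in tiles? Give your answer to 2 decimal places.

8.00

|zone P∩zone Q|: x∈[1,3], y∈[4,8] → 2·4 = 8.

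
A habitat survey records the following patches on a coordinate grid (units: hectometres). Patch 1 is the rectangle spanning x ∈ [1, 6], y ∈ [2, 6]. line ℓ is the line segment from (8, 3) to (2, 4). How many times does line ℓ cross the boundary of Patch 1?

1

The segment meets the boundary at (6,3.333).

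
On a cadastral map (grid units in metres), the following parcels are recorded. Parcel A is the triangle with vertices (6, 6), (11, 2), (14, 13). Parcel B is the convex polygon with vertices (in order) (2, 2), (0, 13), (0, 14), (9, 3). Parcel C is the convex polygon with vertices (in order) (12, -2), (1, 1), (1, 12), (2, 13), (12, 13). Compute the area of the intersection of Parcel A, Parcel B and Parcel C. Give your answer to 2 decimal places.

0.42

The intersection is the polygon with vertices (6.318,6.278), (7.579,4.737), (6,6).
By the shoelace formula its area is 0.42.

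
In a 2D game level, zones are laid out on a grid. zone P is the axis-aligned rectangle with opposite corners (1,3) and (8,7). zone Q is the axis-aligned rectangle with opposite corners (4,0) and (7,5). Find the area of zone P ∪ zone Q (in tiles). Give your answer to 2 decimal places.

37.00

By inclusion–exclusion:
Individual areas: |zone P| = 28, |zone Q| = 15.
|zone P∩zone Q|: x∈[4,7], y∈[3,5] → 3·2 = 6.
|zone P ∪ zone Q| = 43 − 6 = 37.00.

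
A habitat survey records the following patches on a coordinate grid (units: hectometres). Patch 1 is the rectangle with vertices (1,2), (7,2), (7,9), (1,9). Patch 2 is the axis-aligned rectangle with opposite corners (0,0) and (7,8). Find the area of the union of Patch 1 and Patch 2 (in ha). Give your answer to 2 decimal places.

62.00

By inclusion–exclusion:
Individual areas: |Patch 1| = 42, |Patch 2| = 56.
|Patch 1∩Patch 2|: x∈[1,7], y∈[2,8] → 6·6 = 36.
|Patch 1 ∪ Patch 2| = 98 − 36 = 62.00.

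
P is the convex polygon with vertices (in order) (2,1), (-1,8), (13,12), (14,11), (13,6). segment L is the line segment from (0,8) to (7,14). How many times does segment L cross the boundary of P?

The segment meets the boundary at (0.5,8.429).

1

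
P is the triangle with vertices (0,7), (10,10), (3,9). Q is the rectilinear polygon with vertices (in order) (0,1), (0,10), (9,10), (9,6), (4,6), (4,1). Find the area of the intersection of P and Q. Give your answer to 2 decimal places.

5.42

The intersection is the polygon with vertices (0,7), (3,9), (9,9.857), (9,9.7).
By the shoelace formula its area is 5.42.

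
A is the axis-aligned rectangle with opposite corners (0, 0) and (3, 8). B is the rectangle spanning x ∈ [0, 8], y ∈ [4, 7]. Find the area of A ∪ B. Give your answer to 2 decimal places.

By inclusion–exclusion:
Individual areas: |A| = 24, |B| = 24.
|A∩B|: x∈[0,3], y∈[4,7] → 3·3 = 9.
|A ∪ B| = 48 − 9 = 39.00.

39.00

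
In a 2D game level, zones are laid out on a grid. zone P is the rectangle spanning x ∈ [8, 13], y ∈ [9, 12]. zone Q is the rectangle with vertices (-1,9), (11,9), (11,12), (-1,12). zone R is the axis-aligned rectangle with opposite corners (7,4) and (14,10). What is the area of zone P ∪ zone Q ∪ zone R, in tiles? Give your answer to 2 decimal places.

78.00

By inclusion–exclusion:
Individual areas: |zone P| = 15, |zone Q| = 36, |zone R| = 42.
|zone P∩zone Q|: x∈[8,11], y∈[9,12] → 3·3 = 9.
|zone P∩zone R|: x∈[8,13], y∈[9,10] → 5·1 = 5.
|zone Q∩zone R|: x∈[7,11], y∈[9,10] → 4·1 = 4.
|zone P∩zone Q∩zone R| = 3.
|zone P ∪ zone Q ∪ zone R| = 93 − 18 + 3 = 78.00.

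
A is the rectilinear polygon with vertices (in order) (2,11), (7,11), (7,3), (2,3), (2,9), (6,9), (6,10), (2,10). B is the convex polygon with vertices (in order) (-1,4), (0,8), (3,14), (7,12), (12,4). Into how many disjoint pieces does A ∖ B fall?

1

A ∖ B is a single connected region.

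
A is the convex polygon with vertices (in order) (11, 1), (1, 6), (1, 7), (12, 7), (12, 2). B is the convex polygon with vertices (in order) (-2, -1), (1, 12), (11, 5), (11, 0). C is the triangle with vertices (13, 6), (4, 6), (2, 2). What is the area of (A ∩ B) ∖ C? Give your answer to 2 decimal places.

20.19

|A ∩ B| = 32.1429.
|(A ∩ B) ∩ C| = 11.9513.
|(A ∩ B) ∖ C| = 32.1429 − 11.9513 = 20.19.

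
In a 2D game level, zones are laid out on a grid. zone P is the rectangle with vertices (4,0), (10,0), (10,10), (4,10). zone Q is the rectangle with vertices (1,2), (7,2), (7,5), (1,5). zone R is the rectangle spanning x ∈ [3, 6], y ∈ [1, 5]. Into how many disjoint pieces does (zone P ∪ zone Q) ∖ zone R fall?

(zone P ∪ zone Q) ∖ zone R splits into 2 disjoint pieces (area 52, area 6).

2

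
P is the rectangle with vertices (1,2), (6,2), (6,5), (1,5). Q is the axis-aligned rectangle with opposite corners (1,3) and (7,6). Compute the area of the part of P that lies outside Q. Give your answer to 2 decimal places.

|P∩Q|: x∈[1,6], y∈[3,5] → 5·2 = 10.
|P| = 15.
|P ∖ Q| = |P| − |P∩Q| = 15 − 10 = 5.00.

5.00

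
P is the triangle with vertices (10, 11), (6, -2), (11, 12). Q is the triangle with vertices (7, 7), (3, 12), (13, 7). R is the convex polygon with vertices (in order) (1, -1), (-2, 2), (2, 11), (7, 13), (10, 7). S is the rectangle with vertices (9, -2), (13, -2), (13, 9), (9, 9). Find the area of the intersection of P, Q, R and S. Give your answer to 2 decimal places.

0.49

The intersection is the polygon with vertices (9,7), (9,7.75), (9.238,8.524), (9.542,7.917), (9.214,7).
By the shoelace formula its area is 0.49.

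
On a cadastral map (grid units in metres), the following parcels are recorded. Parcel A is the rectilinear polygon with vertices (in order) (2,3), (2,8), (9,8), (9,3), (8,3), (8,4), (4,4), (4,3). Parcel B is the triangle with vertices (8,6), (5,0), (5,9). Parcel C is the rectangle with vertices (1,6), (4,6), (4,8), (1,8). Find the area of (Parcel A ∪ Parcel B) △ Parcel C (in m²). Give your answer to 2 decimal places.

33.50

|Parcel A ∪ Parcel B| = 35.5.
|(Parcel A ∪ Parcel B) ∩ Parcel C| = 4.
|(Parcel A ∪ Parcel B) △ Parcel C| = 35.5 + 6 − 8 = 33.50.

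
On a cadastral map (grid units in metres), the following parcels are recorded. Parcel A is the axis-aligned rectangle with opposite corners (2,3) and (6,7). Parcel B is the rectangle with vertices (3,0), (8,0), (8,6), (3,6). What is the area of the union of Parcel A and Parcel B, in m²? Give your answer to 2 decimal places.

By inclusion–exclusion:
Individual areas: |Parcel A| = 16, |Parcel B| = 30.
|Parcel A∩Parcel B|: x∈[3,6], y∈[3,6] → 3·3 = 9.
|Parcel A ∪ Parcel B| = 46 − 9 = 37.00.

37.00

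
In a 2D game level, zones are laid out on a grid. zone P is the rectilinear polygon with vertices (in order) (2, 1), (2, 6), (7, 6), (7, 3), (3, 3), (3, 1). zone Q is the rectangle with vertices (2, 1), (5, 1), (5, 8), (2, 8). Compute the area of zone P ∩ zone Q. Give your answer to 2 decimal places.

11.00

The intersection is the polygon with vertices (2,6), (5,6), (5,3), (3,3), (3,1), (2,1).
By the shoelace formula its area is 11.00.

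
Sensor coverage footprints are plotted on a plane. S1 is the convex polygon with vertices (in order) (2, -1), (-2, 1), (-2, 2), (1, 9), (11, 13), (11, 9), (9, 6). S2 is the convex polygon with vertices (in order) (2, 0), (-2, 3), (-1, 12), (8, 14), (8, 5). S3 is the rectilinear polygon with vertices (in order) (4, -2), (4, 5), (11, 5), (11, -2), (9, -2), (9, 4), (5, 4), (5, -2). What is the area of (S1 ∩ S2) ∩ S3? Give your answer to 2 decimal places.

The region (S1 ∩ S2) ∩ S3 is the polygon with vertices (6.8,4), (5,4), (5,2.5), (4,1.667), (4,5), (8,5).
By the shoelace formula its area is 5.32.

5.32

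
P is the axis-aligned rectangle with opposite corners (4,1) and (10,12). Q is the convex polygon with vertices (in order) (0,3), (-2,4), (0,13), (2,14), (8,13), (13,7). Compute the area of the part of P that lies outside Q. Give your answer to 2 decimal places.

25.74

|P| = 66, |P∩Q| = 40.2603.
|P ∖ Q| = |P| − |P∩Q| = 66 − 40.2603 = 25.74.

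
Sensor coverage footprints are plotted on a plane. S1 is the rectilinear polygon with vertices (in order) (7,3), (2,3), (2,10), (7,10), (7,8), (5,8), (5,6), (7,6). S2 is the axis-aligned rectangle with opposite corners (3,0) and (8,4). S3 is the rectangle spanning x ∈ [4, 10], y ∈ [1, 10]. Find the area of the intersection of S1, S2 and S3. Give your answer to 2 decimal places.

3.00

The intersection is the polygon with vertices (7,4), (7,3), (4,3), (4,4).
By the shoelace formula its area is 3.00.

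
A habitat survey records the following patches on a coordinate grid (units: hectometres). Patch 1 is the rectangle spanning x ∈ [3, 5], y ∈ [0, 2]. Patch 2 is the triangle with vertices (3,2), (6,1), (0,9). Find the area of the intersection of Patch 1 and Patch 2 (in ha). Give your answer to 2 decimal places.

0.67

The intersection is the polygon with vertices (5,2), (5,1.333), (3,2).
By the shoelace formula its area is 0.67.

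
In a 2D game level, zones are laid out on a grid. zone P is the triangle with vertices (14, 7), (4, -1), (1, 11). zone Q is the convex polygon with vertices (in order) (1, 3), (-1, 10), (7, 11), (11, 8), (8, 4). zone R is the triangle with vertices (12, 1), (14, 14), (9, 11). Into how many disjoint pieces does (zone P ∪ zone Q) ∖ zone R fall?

(zone P ∪ zone Q) ∖ zone R splits into 2 disjoint pieces (area 87.1124, area 0.6994).

2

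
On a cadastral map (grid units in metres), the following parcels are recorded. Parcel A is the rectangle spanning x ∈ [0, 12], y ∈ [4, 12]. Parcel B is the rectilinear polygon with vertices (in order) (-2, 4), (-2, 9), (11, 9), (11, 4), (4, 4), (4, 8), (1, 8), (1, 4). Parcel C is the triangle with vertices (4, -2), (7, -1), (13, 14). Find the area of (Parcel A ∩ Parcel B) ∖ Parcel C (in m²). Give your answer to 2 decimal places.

|Parcel A ∩ Parcel B| = 43.
|(Parcel A ∩ Parcel B) ∩ Parcel C| = 6.0938.
|(Parcel A ∩ Parcel B) ∖ Parcel C| = 43 − 6.0938 = 36.91.

36.91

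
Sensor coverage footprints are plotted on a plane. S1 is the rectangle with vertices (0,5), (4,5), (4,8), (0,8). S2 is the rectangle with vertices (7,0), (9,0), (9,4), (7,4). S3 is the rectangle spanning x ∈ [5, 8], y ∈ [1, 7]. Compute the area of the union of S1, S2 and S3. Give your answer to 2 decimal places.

By inclusion–exclusion:
Individual areas: |S1| = 12, |S2| = 8, |S3| = 18.
|S1∩S2| = 0 (no overlap).
|S1∩S3| = 0 (no overlap).
|S2∩S3|: x∈[7,8], y∈[1,4] → 1·3 = 3.
|S1∩S2∩S3| = 0.
|S1 ∪ S2 ∪ S3| = 38 − 3 + 0 = 35.00.

35.00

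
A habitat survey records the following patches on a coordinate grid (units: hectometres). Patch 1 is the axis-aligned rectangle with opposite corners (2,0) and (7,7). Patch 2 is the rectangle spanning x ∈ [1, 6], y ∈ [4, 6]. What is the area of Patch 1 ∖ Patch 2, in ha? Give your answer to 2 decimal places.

27.00

|Patch 1∩Patch 2|: x∈[2,6], y∈[4,6] → 4·2 = 8.
|Patch 1| = 35.
|Patch 1 ∖ Patch 2| = |Patch 1| − |Patch 1∩Patch 2| = 35 − 8 = 27.00.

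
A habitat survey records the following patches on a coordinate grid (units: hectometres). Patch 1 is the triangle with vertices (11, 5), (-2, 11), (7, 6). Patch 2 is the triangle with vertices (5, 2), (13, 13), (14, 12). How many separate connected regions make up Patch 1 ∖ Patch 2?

2

Patch 1 ∖ Patch 2 splits into 2 disjoint pieces (area 0.6643, area 4.5232).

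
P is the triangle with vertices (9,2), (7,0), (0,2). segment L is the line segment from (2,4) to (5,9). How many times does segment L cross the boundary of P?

0

The segment lies entirely outside P and never meets its boundary.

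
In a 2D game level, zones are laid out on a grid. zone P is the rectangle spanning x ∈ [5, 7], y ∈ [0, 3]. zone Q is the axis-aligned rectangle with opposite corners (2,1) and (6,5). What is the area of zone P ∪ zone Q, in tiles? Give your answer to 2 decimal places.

By inclusion–exclusion:
Individual areas: |zone P| = 6, |zone Q| = 16.
|zone P∩zone Q|: x∈[5,6], y∈[1,3] → 1·2 = 2.
|zone P ∪ zone Q| = 22 − 2 = 20.00.

20.00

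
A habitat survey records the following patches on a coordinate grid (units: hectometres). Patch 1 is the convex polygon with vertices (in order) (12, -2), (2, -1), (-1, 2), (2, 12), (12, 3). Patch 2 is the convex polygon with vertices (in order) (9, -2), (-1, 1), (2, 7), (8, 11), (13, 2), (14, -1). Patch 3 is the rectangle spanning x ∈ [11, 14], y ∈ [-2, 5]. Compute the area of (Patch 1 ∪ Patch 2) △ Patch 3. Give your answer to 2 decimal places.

|Patch 1 ∪ Patch 2| = 132.8013.
|(Patch 1 ∪ Patch 2) ∩ Patch 3| = 12.35.
|(Patch 1 ∪ Patch 2) △ Patch 3| = 132.8013 + 21 − 24.7 = 129.10.

129.10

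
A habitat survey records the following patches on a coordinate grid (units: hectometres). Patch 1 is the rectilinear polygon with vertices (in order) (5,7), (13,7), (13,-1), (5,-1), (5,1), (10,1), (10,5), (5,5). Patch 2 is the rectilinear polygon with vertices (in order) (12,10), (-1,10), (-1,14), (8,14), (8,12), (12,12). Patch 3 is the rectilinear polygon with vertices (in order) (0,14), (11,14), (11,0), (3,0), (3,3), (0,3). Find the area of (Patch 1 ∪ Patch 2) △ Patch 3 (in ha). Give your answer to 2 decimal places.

|Patch 1 ∪ Patch 2| = 88.
|(Patch 1 ∪ Patch 2) ∩ Patch 3| = 60.
|(Patch 1 ∪ Patch 2) △ Patch 3| = 88 + 145 − 120 = 113.00.

113.00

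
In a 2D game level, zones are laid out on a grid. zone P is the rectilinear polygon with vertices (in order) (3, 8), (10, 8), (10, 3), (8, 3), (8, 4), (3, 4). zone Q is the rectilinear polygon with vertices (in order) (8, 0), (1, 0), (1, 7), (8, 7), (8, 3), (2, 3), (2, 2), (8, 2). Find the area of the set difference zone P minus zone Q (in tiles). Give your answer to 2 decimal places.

|zone P| = 30, |zone P∩zone Q| = 15.
|zone P ∖ zone Q| = |zone P| − |zone P∩zone Q| = 30 − 15 = 15.00.

15.00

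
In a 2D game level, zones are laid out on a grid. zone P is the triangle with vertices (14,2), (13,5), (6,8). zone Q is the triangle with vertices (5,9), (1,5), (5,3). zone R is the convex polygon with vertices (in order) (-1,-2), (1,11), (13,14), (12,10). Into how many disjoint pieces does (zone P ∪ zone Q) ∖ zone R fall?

2

(zone P ∪ zone Q) ∖ zone R splits into 2 disjoint pieces (area 8.1102, area 0.1019).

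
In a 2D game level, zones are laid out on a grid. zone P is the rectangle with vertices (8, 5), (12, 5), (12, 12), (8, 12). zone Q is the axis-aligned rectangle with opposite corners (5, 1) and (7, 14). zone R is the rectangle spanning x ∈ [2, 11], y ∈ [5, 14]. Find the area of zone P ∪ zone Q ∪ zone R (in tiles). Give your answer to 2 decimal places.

By inclusion–exclusion:
Individual areas: |zone P| = 28, |zone Q| = 26, |zone R| = 81.
|zone P∩zone Q| = 0 (no overlap).
|zone P∩zone R|: x∈[8,11], y∈[5,12] → 3·7 = 21.
|zone Q∩zone R|: x∈[5,7], y∈[5,14] → 2·9 = 18.
|zone P∩zone Q∩zone R| = 0.
|zone P ∪ zone Q ∪ zone R| = 135 − 39 + 0 = 96.00.

96.00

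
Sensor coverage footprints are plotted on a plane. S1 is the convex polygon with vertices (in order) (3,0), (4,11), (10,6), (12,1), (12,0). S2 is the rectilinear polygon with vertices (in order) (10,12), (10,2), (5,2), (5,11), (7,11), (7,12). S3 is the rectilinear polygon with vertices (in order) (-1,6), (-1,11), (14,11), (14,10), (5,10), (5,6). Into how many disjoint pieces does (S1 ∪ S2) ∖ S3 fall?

2

(S1 ∪ S2) ∖ S3 splits into 2 disjoint pieces (area 3, area 67.3636).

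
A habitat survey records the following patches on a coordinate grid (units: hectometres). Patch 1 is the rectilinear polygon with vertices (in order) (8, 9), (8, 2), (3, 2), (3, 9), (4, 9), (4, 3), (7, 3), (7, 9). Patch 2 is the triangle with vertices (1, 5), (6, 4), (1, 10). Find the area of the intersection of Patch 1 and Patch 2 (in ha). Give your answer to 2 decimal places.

2.50

The intersection is the polygon with vertices (3,7.6), (4,6.4), (4,4.4), (3,4.6).
By the shoelace formula its area is 2.50.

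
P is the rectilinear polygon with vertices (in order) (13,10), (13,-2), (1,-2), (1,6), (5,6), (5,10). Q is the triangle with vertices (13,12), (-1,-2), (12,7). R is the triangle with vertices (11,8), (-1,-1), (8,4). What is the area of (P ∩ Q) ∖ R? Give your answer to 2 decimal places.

|P ∩ Q| = 25.7846.
|(P ∩ Q) ∩ R| = 9.3887.
|(P ∩ Q) ∖ R| = 25.7846 − 9.3887 = 16.40.

16.40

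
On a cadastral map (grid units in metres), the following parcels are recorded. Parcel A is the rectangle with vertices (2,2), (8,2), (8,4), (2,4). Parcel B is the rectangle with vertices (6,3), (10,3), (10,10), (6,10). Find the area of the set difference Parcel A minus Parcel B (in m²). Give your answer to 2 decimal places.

10.00

|Parcel A∩Parcel B|: x∈[6,8], y∈[3,4] → 2·1 = 2.
|Parcel A| = 12.
|Parcel A ∖ Parcel B| = |Parcel A| − |Parcel A∩Parcel B| = 12 − 2 = 10.00.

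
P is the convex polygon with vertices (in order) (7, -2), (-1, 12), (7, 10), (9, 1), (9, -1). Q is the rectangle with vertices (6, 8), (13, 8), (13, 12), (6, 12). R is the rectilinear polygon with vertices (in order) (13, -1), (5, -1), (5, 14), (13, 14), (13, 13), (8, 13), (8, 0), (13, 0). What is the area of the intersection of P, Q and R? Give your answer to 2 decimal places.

The intersection is the polygon with vertices (7.444,8), (6,8), (6,10.25), (7,10).
By the shoelace formula its area is 2.57.

2.57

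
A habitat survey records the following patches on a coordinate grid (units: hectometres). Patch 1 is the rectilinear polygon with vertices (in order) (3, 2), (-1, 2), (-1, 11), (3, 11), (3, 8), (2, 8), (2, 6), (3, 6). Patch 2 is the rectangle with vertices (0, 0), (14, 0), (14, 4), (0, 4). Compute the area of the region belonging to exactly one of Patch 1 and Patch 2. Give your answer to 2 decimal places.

78.00

|Patch 1| = 34, |Patch 2| = 56, |Patch 1∩Patch 2| = 6.
|Patch 1 △ Patch 2| = |Patch 1| + |Patch 2| − 2·|Patch 1∩Patch 2| = 34 + 56 − 12 = 78.00.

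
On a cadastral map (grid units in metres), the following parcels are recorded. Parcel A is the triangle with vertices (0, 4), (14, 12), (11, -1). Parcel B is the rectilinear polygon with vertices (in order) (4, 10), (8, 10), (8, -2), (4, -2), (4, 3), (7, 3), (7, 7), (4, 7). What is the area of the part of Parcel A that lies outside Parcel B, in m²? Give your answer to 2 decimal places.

|Parcel A| = 79, |Parcel A∩Parcel B| = 13.0698.
|Parcel A ∖ Parcel B| = |Parcel A| − |Parcel A∩Parcel B| = 79 − 13.0698 = 65.93.

65.93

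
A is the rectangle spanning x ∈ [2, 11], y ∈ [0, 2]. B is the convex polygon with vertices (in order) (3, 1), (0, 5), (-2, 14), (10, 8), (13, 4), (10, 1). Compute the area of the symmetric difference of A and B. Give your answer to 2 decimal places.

|A| = 18, |B| = 107.5, |A∩B| = 7.875.
|A △ B| = |A| + |B| − 2·|A∩B| = 18 + 107.5 − 15.75 = 109.75.

109.75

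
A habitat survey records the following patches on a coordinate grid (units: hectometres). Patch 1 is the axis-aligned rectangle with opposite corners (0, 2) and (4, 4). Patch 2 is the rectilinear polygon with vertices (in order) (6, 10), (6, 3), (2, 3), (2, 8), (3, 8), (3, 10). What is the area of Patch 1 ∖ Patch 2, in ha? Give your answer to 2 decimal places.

|Patch 1| = 8, |Patch 1∩Patch 2| = 2.
|Patch 1 ∖ Patch 2| = |Patch 1| − |Patch 1∩Patch 2| = 8 − 2 = 6.00.

6.00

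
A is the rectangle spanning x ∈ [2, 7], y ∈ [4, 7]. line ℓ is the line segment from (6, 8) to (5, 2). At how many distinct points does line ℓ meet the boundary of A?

2

The segment meets the boundary at (5.333,4), (5.833,7).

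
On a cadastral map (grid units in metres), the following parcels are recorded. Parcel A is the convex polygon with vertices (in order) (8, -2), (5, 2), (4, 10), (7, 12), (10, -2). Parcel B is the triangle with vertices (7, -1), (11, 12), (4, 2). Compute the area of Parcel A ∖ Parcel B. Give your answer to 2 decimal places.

29.53

|Parcel A| = 46, |Parcel A∩Parcel B| = 16.4722.
|Parcel A ∖ Parcel B| = |Parcel A| − |Parcel A∩Parcel B| = 46 − 16.4722 = 29.53.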